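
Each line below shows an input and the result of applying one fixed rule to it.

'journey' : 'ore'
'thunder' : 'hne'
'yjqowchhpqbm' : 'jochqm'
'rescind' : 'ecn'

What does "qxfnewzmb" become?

The rule is to keep every other character starting from the second (positions 2nd, 4th, 6th, ...).
On "qxfnewzmb" that produces "xnwm".

xnwm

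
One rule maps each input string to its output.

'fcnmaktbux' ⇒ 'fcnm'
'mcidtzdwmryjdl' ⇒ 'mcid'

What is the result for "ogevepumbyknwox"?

The transformation: keep only the first 4 characters.
"ogevepumbyknwox" → "ogev".

ogev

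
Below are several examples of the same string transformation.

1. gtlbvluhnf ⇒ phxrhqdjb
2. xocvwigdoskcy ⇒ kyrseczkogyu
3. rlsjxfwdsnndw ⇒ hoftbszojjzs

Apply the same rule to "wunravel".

qjnwrah

In each case the input is transformed by: shift every letter 4 places backward in the alphabet (wrapping around), then delete the first character.
Applying both steps to "wunravel": "sqjnwrah", then "qjnwrah".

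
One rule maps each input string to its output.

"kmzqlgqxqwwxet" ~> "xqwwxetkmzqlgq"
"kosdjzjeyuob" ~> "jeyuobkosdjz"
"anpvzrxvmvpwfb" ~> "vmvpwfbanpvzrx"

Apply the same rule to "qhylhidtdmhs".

The rule is to swap the front and back halves of the string.
Applying that to "qhylhidtdmhs" gives "dtdmhsqhylhi".

dtdmhsqhylhi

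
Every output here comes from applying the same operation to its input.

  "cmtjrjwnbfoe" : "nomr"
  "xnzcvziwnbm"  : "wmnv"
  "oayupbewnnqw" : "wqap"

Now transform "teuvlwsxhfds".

The pattern: keep one character in every 3, starting at position 2 (positions 2nd, 5th, 8th, ...), then move the last 2 characters to the front (rotate right by 2).
For "teuvlwsxhfds" the result is "xdel".
(Check on "oayupbewnnqw": → "apwq" → "wqap" ✓)

xdel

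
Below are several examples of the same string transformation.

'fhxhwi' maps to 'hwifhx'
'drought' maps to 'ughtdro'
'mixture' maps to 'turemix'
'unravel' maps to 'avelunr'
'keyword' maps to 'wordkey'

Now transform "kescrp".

Rule — move the first 3 characters to the end (rotate left by 3).
"kescrp" → "crpkes".

crpkes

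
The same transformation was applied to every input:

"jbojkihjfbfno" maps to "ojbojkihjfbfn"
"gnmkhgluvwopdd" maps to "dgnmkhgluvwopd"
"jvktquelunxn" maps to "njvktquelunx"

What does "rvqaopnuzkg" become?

grvqaopnuzk

What's happening: move the last character to the front.
On "rvqaopnuzkg" that produces "grvqaopnuzk".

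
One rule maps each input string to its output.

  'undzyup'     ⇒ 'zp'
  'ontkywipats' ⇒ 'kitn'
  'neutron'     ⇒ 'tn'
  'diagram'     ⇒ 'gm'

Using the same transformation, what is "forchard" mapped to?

cro

Rule — move the first 2 characters to the end (rotate left by 2), then keep one character in every 3, starting at position 2 (positions 2nd, 5th, 8th, ...).
For "forchard", step one produces "rchardfo"; step two turns that into "cro".
(Check on "ontkywipats": → "tkywipatson" → "kitn" ✓)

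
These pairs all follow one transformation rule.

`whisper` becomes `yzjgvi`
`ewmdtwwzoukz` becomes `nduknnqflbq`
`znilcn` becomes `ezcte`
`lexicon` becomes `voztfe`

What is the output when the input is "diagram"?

zrxird

Each output is the input with this applied: shift every letter 9 places backward in the alphabet (wrapping around), then delete the first character.
Working it through for "diagram": intermediate "uzrxird", final "zrxird".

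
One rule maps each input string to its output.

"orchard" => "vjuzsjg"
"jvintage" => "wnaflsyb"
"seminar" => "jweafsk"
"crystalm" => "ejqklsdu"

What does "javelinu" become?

The rule is to swap the first and last characters, then shift every letter 8 places backward in the alphabet (wrapping around).
On "javelinu": the first step gives "uavelinj", and the second then gives "msnwdafb".
(Check on "crystalm": → "mrystalc" → "ejqklsdu" ✓)

msnwdafb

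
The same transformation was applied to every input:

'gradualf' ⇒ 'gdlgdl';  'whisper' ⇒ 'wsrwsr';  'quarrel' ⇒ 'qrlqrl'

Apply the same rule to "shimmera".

Rule — keep one character in every 3, starting at position 1 (positions 1st, 4th, 7th, ...), then write the whole string twice.
"shimmera" → "smr" → "smrsmr".

smrsmr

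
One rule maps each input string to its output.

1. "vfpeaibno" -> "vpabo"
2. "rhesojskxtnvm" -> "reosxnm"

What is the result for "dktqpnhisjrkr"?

The transformation: keep every other character starting from the first (positions 1st, 3rd, 5th, ...).
For "dktqpnhisjrkr" the result is "dtphsrr".

dtphsrr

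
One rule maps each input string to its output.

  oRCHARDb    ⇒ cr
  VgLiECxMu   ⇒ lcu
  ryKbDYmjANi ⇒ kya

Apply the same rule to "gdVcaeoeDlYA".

Looking at the pairs, the operation is to keep one character in every 3, starting at position 3 (positions 3rd, 6th, 9th, ...), then convert every letter to lowercase.
"gdVcaeoeDlYA" → "VeDA" → "veda".

veda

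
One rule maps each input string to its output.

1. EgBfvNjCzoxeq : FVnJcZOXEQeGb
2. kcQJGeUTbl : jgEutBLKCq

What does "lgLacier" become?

ACIERLGl

What's happening: move the first 3 characters to the end (rotate left by 3), then flip the case of every letter.
On "lgLacier": the first step gives "acierlgL", and the second then gives "ACIERLGl".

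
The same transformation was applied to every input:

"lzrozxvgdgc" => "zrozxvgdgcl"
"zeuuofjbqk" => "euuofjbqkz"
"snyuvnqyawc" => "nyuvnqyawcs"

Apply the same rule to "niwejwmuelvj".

iwejwmuelvjn

Rule — move the first character to the end.
On "niwejwmuelvj" that produces "iwejwmuelvjn".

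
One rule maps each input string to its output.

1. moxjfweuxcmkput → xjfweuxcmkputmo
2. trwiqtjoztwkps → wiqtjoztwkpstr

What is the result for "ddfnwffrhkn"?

fnwffrhkndd

Each output is the input with this applied: move the first 2 characters to the end (rotate left by 2).
For "ddfnwffrhkn" the result is "fnwffrhkndd".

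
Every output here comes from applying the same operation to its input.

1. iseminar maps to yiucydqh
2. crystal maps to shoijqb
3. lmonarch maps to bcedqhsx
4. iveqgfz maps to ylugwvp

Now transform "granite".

whqdyju

Looking at the pairs, the operation is to shift every letter 10 places backward in the alphabet (wrapping around).
So "granite" becomes "whqdyju".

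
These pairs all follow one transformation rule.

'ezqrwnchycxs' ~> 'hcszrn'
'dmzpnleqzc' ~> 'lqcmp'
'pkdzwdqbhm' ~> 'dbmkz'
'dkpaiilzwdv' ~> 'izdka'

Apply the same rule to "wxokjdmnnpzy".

npyxkd

The rule is to keep every other character starting from the second (positions 2nd, 4th, 6th, ...), then move the last 3 characters to the front (rotate right by 3).
Working it through for "wxokjdmnnpzy": intermediate "xkdnpy", final "npyxkd".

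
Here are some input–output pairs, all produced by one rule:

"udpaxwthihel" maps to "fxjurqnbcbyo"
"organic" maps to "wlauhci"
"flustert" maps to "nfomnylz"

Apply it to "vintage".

ychnuap

The transformation: swap the first and last characters, then shift every letter 6 places backward in the alphabet (wrapping around).
Working it through for "vintage": intermediate "eintagv", final "ychnuap".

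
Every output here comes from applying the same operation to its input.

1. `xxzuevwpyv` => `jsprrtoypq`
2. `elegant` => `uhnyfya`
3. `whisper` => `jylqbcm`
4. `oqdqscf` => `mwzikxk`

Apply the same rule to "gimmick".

The rule is to move the last 3 characters to the front (rotate right by 3), then shift every letter 6 places backward in the alphabet (wrapping around).
Applying that to "gimmick" gives "cweacgg".

cweacgg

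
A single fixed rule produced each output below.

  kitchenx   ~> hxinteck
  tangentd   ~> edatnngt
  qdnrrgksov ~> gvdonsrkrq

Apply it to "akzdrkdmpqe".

Each output is the input with this applied: take characters alternately from the front and the back (1st, last, 2nd, 2nd-last, ...), then swap the first and last characters.
Working it through for "akzdrkdmpqe": intermediate "aekqzpdmrdk", final "kekqzpdmrda".

kekqzpdmrda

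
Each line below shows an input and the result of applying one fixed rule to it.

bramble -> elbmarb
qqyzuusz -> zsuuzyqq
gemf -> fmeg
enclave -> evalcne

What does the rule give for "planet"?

tenalp

Each output is the input with this applied: reverse the string.
"planet" → "tenalp".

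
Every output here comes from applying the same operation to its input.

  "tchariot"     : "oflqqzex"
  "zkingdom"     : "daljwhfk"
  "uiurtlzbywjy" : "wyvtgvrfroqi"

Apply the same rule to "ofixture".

The transformation: shift every letter 3 places backward in the alphabet (wrapping around), then swap the front and back halves of the string.
Applying both steps to "ofixture": "lcfuqrob", then "qroblcfu".

qroblcfu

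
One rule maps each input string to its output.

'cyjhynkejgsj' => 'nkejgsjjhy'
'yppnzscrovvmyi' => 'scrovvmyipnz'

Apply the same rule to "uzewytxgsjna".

txgsjnaewy

The pattern: delete the first 2 characters, then move the first 3 characters to the end (rotate left by 3).
On "uzewytxgsjna": the first step gives "ewytxgsjna", and the second then gives "txgsjnaewy".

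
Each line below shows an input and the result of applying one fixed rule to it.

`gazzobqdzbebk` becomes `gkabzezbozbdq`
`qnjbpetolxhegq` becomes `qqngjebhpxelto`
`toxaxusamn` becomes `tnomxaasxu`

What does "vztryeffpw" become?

Each output is the input with this applied: take characters alternately from the front and the back (1st, last, 2nd, 2nd-last, ...).
So "vztryeffpw" becomes "vwzptfrfye".

vwzptfrfye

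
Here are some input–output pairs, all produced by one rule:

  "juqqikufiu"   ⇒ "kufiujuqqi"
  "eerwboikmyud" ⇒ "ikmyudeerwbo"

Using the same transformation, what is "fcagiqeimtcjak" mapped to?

imtcjakfcagiqe

The transformation: swap the front and back halves of the string.
So "fcagiqeimtcjak" becomes "imtcjakfcagiqe".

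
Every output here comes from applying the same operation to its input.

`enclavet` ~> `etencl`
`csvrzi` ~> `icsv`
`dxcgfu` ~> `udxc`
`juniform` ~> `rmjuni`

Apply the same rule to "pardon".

npar

Looking at the pairs, the operation is to swap the front and back halves of the string, then delete the first 2 characters.
"pardon" → "donpar" → "npar".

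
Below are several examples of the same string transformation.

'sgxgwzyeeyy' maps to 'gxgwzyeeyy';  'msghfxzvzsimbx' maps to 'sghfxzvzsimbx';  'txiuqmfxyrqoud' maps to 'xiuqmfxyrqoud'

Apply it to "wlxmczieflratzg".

Looking at the pairs, the operation is to delete the first character.
On "wlxmczieflratzg" that produces "lxmczieflratzg".

lxmczieflratzg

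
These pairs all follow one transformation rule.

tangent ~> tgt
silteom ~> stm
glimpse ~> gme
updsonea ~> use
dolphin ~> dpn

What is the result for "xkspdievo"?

xpe

The rule is to keep one character in every 3, starting at position 1 (positions 1st, 4th, 7th, ...).
For "xkspdievo" the result is "xpe".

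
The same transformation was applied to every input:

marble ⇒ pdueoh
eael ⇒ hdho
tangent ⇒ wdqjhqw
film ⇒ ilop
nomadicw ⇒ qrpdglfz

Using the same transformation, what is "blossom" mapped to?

eorvvrp

The pattern: shift every letter 3 places forward in the alphabet (wrapping around).
"blossom" → "eorvvrp".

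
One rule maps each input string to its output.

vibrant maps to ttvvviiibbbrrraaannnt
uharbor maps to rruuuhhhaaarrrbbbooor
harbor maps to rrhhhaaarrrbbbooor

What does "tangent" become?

tttttaaannngggeeennnt

In each case the input is transformed by: repeat every character 3 times, then move the last 2 characters to the front (rotate right by 2).
"tangent" → "tttaaannngggeeennnttt" → "tttttaaannngggeeennnt".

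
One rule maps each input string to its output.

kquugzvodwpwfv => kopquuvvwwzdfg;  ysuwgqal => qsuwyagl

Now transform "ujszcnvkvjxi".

The transformation: sort the characters into alphabetical order, then move the first 3 characters to the end (rotate left by 3).
On "ujszcnvkvjxi": the first step gives "cijjknsuvvxz", and the second then gives "jknsuvvxzcij".

jknsuvvxzcij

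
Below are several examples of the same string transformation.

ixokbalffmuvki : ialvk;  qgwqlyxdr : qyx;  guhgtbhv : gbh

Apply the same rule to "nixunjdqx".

The transformation: swap each adjacent pair of characters (1↔2, 3↔4, ...), then keep one character in every 3, starting at position 2 (positions 2nd, 5th, 8th, ...).
For "nixunjdqx", step one produces "inuxjnqdx"; step two turns that into "njd".

njd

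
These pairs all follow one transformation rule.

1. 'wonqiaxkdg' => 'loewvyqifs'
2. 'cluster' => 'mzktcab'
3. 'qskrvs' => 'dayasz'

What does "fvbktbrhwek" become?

msndjsbjzpe

What's happening: move the last 2 characters to the front (rotate right by 2), then shift every letter 8 places forward in the alphabet (wrapping around).
For "fvbktbrhwek", step one produces "ekfvbktbrhw"; step two turns that into "msndjsbjzpe".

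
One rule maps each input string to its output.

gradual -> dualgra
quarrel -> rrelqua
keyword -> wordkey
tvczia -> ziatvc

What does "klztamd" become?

What's happening: move the first 3 characters to the end (rotate left by 3).
Applying that to "klztamd" gives "tamdklz".

tamdklz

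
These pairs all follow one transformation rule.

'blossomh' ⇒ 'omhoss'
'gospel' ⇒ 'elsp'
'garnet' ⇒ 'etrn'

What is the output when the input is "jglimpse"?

pselim

Each output is the input with this applied: delete the first 2 characters, then swap the front and back halves of the string.
On "jglimpse": the first step gives "limpse", and the second then gives "pselim".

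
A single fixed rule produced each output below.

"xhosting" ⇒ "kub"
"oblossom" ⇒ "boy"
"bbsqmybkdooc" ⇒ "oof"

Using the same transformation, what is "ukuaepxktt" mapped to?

Looking at the pairs, the operation is to shift every letter 13 places forward in the alphabet (wrapping around) — i.e. ROT13, then keep only the first 3 characters.
So "ukuaepxktt" becomes "hxh".
(Check on "xhosting": → "kubfgvat" → "kub" ✓)

hxh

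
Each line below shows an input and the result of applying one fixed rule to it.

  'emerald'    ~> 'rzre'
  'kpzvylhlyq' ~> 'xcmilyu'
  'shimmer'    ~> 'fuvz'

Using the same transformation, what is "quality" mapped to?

dhny

In each case the input is transformed by: shift every letter 13 places forward in the alphabet (wrapping around) — i.e. ROT13, then delete the last 3 characters.
"quality" → "dhnyvgl" → "dhny".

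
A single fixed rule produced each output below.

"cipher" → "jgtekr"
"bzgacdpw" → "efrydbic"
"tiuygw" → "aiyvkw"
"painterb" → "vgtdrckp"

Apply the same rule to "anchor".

jqtcpe

What's happening: shift every letter 2 places forward in the alphabet (wrapping around), then swap the front and back halves of the string.
Working it through for "anchor": intermediate "cpejqt", final "jqtcpe".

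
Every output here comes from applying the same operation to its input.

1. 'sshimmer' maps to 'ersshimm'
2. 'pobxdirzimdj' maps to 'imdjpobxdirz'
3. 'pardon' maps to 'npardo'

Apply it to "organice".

ceorgani

In each case the input is transformed by: move the first 2 characters to the end (rotate left by 2), then swap the front and back halves of the string.
Starting from "organice": after the first operation, "ganiceor"; after the second, "ceorgani".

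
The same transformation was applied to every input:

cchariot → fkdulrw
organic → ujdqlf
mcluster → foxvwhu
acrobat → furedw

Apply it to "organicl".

ujdqlfo

In each case the input is transformed by: shift every letter 3 places forward in the alphabet (wrapping around), then delete the first character.
Starting from "organicl": after the first operation, "rujdqlfo"; after the second, "ujdqlfo".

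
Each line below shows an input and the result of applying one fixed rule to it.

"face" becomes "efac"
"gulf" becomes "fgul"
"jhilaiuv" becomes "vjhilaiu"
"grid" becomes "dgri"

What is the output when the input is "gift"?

The pattern: move the last character to the front.
On "gift" that produces "tgif".

tgif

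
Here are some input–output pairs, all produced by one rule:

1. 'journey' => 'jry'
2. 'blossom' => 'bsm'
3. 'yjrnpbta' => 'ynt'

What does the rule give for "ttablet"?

tbt

The pattern: keep one character in every 3, starting at position 1 (positions 1st, 4th, 7th, ...).
Doing the same to "ttablet": "tbt".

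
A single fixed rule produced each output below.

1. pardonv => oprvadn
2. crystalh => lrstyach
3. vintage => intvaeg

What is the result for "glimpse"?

lmpsegi

Rule — sort the characters into alphabetical order, then move the first 3 characters to the end (rotate left by 3).
For "glimpse", step one produces "egilmps"; step two turns that into "lmpsegi".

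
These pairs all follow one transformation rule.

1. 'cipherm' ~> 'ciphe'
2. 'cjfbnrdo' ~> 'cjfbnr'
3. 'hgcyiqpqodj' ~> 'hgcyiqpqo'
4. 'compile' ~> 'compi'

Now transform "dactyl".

dact

The transformation: delete the last 2 characters.
Doing the same to "dactyl": "dact".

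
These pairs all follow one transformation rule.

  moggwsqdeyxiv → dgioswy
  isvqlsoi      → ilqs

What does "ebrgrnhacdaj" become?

Rule — sort the characters into alphabetical order, then keep every other character starting from the first (positions 1st, 3rd, 5th, ...).
So "ebrgrnhacdaj" becomes "abdgjr".

abdgjr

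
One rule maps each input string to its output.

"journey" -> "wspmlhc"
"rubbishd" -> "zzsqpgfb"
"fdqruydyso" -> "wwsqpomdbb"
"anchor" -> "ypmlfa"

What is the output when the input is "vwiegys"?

wutqgec

The pattern: shift every letter 2 places backward in the alphabet (wrapping around), then sort the characters into reverse alphabetical order.
On "vwiegys": the first step gives "tugcewq", and the second then gives "wutqgec".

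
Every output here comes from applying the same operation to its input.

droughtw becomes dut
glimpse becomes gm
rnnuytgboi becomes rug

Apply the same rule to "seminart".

Looking at the pairs, the operation is to move the last character to the front, then keep one character in every 3, starting at position 2 (positions 2nd, 5th, 8th, ...).
Starting from "seminart": after the first operation, "tseminar"; after the second, "sir".

sir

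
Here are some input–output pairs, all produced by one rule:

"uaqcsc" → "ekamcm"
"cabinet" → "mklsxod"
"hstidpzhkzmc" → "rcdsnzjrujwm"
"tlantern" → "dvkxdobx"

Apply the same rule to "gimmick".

qswwsmu

Rule — shift every letter 10 places forward in the alphabet (wrapping around).
Doing the same to "gimmick": "qswwsmu".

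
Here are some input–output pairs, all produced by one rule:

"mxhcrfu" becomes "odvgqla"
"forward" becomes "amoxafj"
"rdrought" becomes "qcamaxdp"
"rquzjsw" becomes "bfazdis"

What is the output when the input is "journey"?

nhsxdaw

In each case the input is transformed by: move the last 2 characters to the front (rotate right by 2), then shift every letter 9 places forward in the alphabet (wrapping around).
For "journey", step one produces "eyjourn"; step two turns that into "nhsxdaw".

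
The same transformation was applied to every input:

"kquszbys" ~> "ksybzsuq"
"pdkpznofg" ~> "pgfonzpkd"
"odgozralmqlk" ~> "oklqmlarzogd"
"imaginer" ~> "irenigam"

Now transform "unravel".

ulevarn

Looking at the pairs, the operation is to move the first character to the end, then reverse the string.
"unravel" → "nravelu" → "ulevarn".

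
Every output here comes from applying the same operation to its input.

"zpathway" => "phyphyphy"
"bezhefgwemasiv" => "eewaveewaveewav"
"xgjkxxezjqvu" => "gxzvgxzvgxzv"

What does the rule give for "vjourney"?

jryjryjry

The pattern: keep one character in every 3, starting at position 2 (positions 2nd, 5th, 8th, ...), then write the whole string 3 times in a row.
Working it through for "vjourney": intermediate "jry", final "jryjryjry".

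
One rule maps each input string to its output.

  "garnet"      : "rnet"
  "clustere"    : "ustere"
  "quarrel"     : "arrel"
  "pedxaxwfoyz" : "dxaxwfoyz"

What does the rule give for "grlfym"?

Looking at the pairs, the operation is to delete the first 2 characters.
On "grlfym" that produces "lfym".

lfym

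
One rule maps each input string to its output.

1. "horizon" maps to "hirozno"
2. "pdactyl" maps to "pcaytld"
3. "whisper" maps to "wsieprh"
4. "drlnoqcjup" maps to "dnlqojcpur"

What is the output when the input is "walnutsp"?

What's happening: swap each adjacent pair of characters (1↔2, 3↔4, ...), then move the first character to the end.
"walnutsp" → "awnltups" → "wnltupsa".

wnltupsa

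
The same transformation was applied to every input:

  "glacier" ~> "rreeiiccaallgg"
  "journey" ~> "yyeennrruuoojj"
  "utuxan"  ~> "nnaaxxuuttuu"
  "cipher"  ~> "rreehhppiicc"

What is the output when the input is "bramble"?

eellbbmmaarrbb

Each output is the input with this applied: double every character, then reverse the string.
For "bramble", step one produces "bbrraammbbllee"; step two turns that into "eellbbmmaarrbb".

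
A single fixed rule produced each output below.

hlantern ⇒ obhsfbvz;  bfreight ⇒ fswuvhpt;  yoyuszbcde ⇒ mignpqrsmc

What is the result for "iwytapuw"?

In each case the input is transformed by: shift every letter 12 places backward in the alphabet (wrapping around), then move the first 2 characters to the end (rotate left by 2).
"iwytapuw" → "mhodikwk".

mhodikwk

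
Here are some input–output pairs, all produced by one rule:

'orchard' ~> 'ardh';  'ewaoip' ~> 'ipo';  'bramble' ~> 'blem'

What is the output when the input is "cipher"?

erh

In each case the input is transformed by: delete the first 3 characters, then move the first character to the end.
"cipher" → "erh".
(Check on "ewaoip": → "oip" → "ipo" ✓)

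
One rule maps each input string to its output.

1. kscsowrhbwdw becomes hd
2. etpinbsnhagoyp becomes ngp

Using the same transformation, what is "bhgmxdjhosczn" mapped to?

hc

In each case the input is transformed by: keep one character in every 3, starting at position 2 (positions 2nd, 5th, 8th, ...), then delete the first 2 characters.
Starting from "bhgmxdjhosczn": after the first operation, "hxhc"; after the second, "hc".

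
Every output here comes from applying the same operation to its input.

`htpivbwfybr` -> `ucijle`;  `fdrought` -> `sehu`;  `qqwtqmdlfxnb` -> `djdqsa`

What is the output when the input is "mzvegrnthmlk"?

zitauy

Looking at the pairs, the operation is to shift every letter 13 places forward in the alphabet (wrapping around) — i.e. ROT13, then keep every other character starting from the first (positions 1st, 3rd, 5th, ...).
Starting from "mzvegrnthmlk": after the first operation, "zmirteaguzyx"; after the second, "zitauy".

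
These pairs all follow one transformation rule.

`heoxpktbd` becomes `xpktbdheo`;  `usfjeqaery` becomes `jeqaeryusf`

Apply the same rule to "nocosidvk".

What's happening: move the first 3 characters to the end (rotate left by 3).
On "nocosidvk" that produces "osidvknoc".

osidvknoc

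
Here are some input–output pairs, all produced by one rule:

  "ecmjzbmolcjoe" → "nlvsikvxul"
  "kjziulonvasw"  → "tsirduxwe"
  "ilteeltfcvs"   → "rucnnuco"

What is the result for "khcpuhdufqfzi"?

The pattern: delete the last 3 characters, then shift every letter 9 places forward in the alphabet (wrapping around).
For "khcpuhdufqfzi", step one produces "khcpuhdufq"; step two turns that into "tqlydqmdoz".

tqlydqmdoz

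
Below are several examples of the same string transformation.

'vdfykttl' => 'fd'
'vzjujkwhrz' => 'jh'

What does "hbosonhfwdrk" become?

db

Looking at the pairs, the operation is to sort the characters into reverse alphabetical order, then keep only the last 2 characters.
Starting from "hbosonhfwdrk": after the first operation, "wsroonkhhfdb"; after the second, "db".
(Check on "vzjujkwhrz": → "zzwvurkjjh" → "jh" ✓)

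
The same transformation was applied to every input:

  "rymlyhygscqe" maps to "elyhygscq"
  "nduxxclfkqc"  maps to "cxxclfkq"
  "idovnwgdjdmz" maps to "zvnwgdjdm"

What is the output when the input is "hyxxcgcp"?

What's happening: delete the first 3 characters, then move the last character to the front.
For "hyxxcgcp", step one produces "xcgcp"; step two turns that into "pxcgc".

pxcgc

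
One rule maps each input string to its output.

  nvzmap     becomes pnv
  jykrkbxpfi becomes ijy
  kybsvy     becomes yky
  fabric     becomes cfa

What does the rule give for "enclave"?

een

Each output is the input with this applied: move the last character to the front, then keep only the first 3 characters.
Starting from "enclave": after the first operation, "eenclav"; after the second, "een".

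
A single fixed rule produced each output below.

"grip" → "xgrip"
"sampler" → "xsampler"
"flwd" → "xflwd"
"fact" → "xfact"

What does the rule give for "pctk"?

xpctk

The transformation: prepend "x".
Doing the same to "pctk": "xpctk".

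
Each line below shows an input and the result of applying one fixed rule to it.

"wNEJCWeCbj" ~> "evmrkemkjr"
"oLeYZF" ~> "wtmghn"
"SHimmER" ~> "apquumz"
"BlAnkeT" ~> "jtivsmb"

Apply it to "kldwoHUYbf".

stlewpcgjn

The transformation: shift every letter 8 places forward in the alphabet (wrapping around), then convert every letter to lowercase.
Working it through for "kldwoHUYbf": intermediate "stlewPCGjn", final "stlewpcgjn".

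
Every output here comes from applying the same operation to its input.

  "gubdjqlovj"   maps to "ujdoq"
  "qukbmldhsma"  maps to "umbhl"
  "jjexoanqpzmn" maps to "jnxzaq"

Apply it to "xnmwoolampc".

npwao

The rule is to keep every other character starting from the second (positions 2nd, 4th, 6th, ...), then take characters alternately from the front and the back (1st, last, 2nd, 2nd-last, ...).
Starting from "xnmwoolampc": after the first operation, "nwoap"; after the second, "npwao".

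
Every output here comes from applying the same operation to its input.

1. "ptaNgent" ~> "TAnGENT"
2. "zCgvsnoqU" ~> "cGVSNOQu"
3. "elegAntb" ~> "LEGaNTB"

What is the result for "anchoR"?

Rule — flip the case of every letter, then delete the first character.
Working it through for "anchoR": intermediate "ANCHOr", final "NCHOr".
(Check on "elegAntb": → "ELEGaNTB" → "LEGaNTB" ✓)

NCHOr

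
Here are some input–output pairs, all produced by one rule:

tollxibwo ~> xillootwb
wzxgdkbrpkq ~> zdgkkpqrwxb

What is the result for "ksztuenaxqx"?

Looking at the pairs, the operation is to sort the characters into alphabetical order, then swap the first and last characters.
"ksztuenaxqx" → "aeknqstuxxz" → "zeknqstuxxa".
(Check on "tollxibwo": → "billootwx" → "xillootwb" ✓)

zeknqstuxxa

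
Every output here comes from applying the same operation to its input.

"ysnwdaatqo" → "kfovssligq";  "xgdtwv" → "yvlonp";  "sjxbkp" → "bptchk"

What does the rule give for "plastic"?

dsklauh

The transformation: move the first character to the end, then shift every letter 8 places backward in the alphabet (wrapping around).
Working it through for "plastic": intermediate "lasticp", final "dsklauh".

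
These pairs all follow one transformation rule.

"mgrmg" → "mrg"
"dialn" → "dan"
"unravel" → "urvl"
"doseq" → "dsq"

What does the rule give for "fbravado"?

frvd

Each output is the input with this applied: keep every other character starting from the first (positions 1st, 3rd, 5th, ...).
So "fbravado" becomes "frvd".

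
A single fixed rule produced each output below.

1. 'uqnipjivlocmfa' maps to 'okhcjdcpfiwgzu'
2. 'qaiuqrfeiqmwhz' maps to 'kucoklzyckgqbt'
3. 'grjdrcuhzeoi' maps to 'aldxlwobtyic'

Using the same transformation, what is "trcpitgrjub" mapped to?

nlwjcnaldov

Rule — shift every letter 6 places backward in the alphabet (wrapping around).
"trcpitgrjub" → "nlwjcnaldov".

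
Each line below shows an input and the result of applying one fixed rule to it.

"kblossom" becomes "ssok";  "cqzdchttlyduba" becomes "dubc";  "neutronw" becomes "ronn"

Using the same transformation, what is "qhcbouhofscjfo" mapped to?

cjfq

Rule — swap the first and last characters, then keep only the last 4 characters.
On "qhcbouhofscjfo": the first step gives "ohcbouhofscjfq", and the second then gives "cjfq".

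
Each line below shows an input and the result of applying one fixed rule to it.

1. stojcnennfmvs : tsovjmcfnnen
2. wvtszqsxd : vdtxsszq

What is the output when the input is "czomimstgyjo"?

zoojmyigmts

The rule is to delete the first character, then take characters alternately from the front and the back (1st, last, 2nd, 2nd-last, ...).
For "czomimstgyjo", step one produces "zomimstgyjo"; step two turns that into "zoojmyigmts".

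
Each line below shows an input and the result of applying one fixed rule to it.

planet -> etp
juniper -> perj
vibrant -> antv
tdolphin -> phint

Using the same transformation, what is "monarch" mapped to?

The transformation: move the first character to the end, then delete the first 3 characters.
"monarch" → "onarchm" → "rchm".

rchm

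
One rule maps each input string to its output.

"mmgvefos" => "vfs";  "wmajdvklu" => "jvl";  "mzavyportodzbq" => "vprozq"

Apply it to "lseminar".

In each case the input is transformed by: delete the first 3 characters, then keep every other character starting from the first (positions 1st, 3rd, 5th, ...).
Working it through for "lseminar": intermediate "minar", final "mnr".
(Check on "wmajdvklu": → "jdvklu" → "jvl" ✓)

mnr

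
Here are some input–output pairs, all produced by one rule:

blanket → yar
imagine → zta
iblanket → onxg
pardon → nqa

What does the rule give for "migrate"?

veg

What's happening: shift every letter 13 places forward in the alphabet (wrapping around) — i.e. ROT13, then keep every other character starting from the second (positions 2nd, 4th, 6th, ...).
Working it through for "migrate": intermediate "zvtengr", final "veg".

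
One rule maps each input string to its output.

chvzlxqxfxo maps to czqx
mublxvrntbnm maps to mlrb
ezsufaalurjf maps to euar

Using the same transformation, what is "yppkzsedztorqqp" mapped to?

yketq

The pattern: keep one character in every 3, starting at position 1 (positions 1st, 4th, 7th, ...).
So "yppkzsedztorqqp" becomes "yketq".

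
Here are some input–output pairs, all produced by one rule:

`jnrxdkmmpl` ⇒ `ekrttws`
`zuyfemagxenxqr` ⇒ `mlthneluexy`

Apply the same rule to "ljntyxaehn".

afehlou

Each output is the input with this applied: shift every letter 7 places forward in the alphabet (wrapping around), then delete the first 3 characters.
On "ljntyxaehn" that produces "afehlou".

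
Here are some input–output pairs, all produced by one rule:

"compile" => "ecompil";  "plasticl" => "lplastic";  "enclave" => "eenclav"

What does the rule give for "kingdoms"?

The pattern: move the last character to the front.
For "kingdoms" the result is "skingdom".

skingdom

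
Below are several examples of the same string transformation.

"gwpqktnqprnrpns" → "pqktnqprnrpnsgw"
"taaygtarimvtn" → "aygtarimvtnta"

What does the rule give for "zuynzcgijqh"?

ynzcgijqhzu

The rule is to move the first 2 characters to the end (rotate left by 2).
So "zuynzcgijqh" becomes "ynzcgijqhzu".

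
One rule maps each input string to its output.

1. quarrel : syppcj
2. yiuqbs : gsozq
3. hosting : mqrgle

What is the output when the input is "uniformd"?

The pattern: delete the first character, then shift every letter 2 places backward in the alphabet (wrapping around).
Applying both steps to "uniformd": "niformd", then "lgdmpkb".

lgdmpkb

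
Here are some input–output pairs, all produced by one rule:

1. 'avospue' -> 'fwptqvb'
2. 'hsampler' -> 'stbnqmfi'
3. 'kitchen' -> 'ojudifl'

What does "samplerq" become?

Rule — shift every letter 1 place forward in the alphabet (wrapping around), then swap the first and last characters.
On "samplerq": the first step gives "tbnqmfsr", and the second then gives "rbnqmfst".

rbnqmfst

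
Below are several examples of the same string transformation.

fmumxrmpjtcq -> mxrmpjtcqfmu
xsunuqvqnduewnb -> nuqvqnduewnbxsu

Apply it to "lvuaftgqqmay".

The rule is to move the first 3 characters to the end (rotate left by 3).
On "lvuaftgqqmay" that produces "aftgqqmaylvu".

aftgqqmaylvu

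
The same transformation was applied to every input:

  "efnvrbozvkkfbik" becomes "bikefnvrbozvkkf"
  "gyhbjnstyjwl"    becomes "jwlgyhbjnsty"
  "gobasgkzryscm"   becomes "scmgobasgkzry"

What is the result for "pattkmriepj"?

The rule is to move the last 3 characters to the front (rotate right by 3).
"pattkmriepj" → "epjpattkmri".

epjpattkmri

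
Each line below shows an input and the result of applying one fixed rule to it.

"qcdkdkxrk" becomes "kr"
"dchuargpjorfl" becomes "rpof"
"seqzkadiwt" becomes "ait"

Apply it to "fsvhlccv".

Looking at the pairs, the operation is to keep every other character starting from the second (positions 2nd, 4th, 6th, ...), then delete the first 2 characters.
So "fsvhlccv" becomes "cv".

cv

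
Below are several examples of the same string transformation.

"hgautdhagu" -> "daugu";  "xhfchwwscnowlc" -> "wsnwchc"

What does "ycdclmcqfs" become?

The transformation: keep every other character starting from the second (positions 2nd, 4th, 6th, ...), then move the first 2 characters to the end (rotate left by 2).
On "ycdclmcqfs": the first step gives "ccmqs", and the second then gives "mqscc".

mqscc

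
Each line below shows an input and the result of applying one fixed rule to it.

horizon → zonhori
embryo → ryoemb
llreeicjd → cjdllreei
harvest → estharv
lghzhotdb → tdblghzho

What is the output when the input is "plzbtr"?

btrplz

Looking at the pairs, the operation is to move the last 3 characters to the front (rotate right by 3).
Applying that to "plzbtr" gives "btrplz".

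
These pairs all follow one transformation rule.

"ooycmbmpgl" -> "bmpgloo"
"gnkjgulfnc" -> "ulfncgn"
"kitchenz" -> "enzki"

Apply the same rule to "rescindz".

Looking at the pairs, the operation is to move the first 2 characters to the end (rotate left by 2), then delete the first 3 characters.
On "rescindz": the first step gives "scindzre", and the second then gives "ndzre".

ndzre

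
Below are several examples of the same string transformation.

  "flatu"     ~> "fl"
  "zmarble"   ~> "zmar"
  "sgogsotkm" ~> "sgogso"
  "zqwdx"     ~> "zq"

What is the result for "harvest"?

harv

The rule is to delete the last 3 characters.
Applying that to "harvest" gives "harv".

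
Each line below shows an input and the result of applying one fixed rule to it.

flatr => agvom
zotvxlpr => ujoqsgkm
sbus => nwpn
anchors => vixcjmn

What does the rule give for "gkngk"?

bfibf

What's happening: shift every letter 5 places backward in the alphabet (wrapping around).
So "gkngk" becomes "bfibf".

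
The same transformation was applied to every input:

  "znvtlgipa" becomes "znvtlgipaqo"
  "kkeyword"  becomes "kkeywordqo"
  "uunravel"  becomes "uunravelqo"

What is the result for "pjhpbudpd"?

pjhpbudpdqo

Looking at the pairs, the operation is to append "qo".
"pjhpbudpd" → "pjhpbudpdqo".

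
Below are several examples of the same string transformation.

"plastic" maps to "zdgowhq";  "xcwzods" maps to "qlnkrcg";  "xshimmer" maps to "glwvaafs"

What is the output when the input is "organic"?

The rule is to swap each adjacent pair of characters (1↔2, 3↔4, ...), then shift every letter 12 places backward in the alphabet (wrapping around).
Starting from "organic": after the first operation, "roaginc"; after the second, "fcouwbq".
(Check on "xcwzods": → "cxzwdos" → "qlnkrcg" ✓)

fcouwbq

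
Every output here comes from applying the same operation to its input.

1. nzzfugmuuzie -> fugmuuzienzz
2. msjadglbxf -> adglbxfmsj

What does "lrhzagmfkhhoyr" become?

zagmfkhhoyrlrh

The pattern: move the first 3 characters to the end (rotate left by 3).
So "lrhzagmfkhhoyr" becomes "zagmfkhhoyrlrh".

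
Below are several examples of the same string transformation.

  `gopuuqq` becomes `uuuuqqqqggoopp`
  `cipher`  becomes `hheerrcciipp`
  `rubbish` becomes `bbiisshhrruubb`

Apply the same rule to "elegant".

ggaanntteellee

The pattern: move the first 3 characters to the end (rotate left by 3), then double every character.
For "elegant" the result is "ggaanntteellee".
(Check on "cipher": → "hercip" → "hheerrcciipp" ✓)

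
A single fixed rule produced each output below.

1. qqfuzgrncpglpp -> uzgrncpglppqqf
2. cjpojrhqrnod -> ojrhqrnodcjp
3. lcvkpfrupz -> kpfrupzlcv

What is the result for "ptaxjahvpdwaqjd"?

xjahvpdwaqjdpta

Rule — move the first 3 characters to the end (rotate left by 3).
So "ptaxjahvpdwaqjd" becomes "xjahvpdwaqjdpta".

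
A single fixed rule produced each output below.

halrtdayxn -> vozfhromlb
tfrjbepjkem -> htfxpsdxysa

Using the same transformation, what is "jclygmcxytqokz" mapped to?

xqzmuaqlmhecyn

The pattern: shift every letter 12 places backward in the alphabet (wrapping around).
For "jclygmcxytqokz" the result is "xqzmuaqlmhecyn".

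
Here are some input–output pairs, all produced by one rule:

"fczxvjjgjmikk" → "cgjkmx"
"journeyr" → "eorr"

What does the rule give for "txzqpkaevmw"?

Looking at the pairs, the operation is to keep every other character starting from the second (positions 2nd, 4th, 6th, ...), then sort the characters into alphabetical order.
For "txzqpkaevmw" the result is "ekmqx".
(Check on "journeyr": → "orer" → "eorr" ✓)

ekmqx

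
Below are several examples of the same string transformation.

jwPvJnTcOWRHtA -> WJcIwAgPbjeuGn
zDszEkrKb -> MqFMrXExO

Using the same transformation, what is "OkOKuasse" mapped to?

What's happening: shift every letter 13 places forward in the alphabet (wrapping around) — i.e. ROT13, then flip the case of every letter.
Applying both steps to "OkOKuasse": "BxBXhnffr", then "bXbxHNFFR".

bXbxHNFFR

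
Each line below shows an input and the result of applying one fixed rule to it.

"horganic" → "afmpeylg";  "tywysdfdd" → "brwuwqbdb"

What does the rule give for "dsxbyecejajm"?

kbqvzwcachyh

What's happening: move the last character to the front, then shift every letter 2 places backward in the alphabet (wrapping around).
Starting from "dsxbyecejajm": after the first operation, "mdsxbyecejaj"; after the second, "kbqvzwcachyh".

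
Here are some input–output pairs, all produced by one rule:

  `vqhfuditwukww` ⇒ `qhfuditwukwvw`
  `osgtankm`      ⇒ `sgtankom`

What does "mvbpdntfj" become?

vbpdntfmj

In each case the input is transformed by: swap the first and last characters, then move the first character to the end.
For "mvbpdntfj", step one produces "jvbpdntfm"; step two turns that into "vbpdntfmj".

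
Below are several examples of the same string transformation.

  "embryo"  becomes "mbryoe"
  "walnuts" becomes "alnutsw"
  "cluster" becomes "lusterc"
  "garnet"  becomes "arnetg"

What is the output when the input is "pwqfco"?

wqfcop

What's happening: move the first character to the end.
For "pwqfco" the result is "wqfcop".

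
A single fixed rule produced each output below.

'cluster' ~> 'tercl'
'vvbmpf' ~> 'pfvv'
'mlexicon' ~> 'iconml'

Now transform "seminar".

The pattern: move the first 2 characters to the end (rotate left by 2), then delete the first 2 characters.
Working it through for "seminar": intermediate "minarse", final "narse".

narse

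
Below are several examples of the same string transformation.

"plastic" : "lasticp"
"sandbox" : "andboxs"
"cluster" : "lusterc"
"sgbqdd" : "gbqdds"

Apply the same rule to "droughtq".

The rule is to move the first character to the end.
So "droughtq" becomes "roughtqd".

roughtqd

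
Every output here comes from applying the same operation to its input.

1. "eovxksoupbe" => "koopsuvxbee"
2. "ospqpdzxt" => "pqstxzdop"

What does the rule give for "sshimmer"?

mmrssehi

The pattern: sort the characters into alphabetical order, then move the first 3 characters to the end (rotate left by 3).
For "sshimmer", step one produces "ehimmrss"; step two turns that into "mmrssehi".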